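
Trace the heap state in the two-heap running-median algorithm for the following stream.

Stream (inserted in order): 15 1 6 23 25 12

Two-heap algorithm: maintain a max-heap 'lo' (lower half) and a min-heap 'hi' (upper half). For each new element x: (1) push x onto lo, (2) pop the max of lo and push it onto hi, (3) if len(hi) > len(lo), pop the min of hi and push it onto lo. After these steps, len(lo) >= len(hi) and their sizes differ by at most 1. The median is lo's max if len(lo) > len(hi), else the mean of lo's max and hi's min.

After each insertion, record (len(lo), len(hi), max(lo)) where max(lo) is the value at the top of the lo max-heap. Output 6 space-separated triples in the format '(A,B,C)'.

Step 1: insert 15 -> lo=[15] hi=[] -> (len(lo)=1, len(hi)=0, max(lo)=15)
Step 2: insert 1 -> lo=[1] hi=[15] -> (len(lo)=1, len(hi)=1, max(lo)=1)
Step 3: insert 6 -> lo=[1, 6] hi=[15] -> (len(lo)=2, len(hi)=1, max(lo)=6)
Step 4: insert 23 -> lo=[1, 6] hi=[15, 23] -> (len(lo)=2, len(hi)=2, max(lo)=6)
Step 5: insert 25 -> lo=[1, 6, 15] hi=[23, 25] -> (len(lo)=3, len(hi)=2, max(lo)=15)
Step 6: insert 12 -> lo=[1, 6, 12] hi=[15, 23, 25] -> (len(lo)=3, len(hi)=3, max(lo)=12)

Answer: (1,0,15) (1,1,1) (2,1,6) (2,2,6) (3,2,15) (3,3,12)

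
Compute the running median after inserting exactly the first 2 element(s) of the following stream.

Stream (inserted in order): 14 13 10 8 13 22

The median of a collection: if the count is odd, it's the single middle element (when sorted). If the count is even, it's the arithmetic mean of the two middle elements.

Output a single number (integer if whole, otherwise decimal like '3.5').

Step 1: insert 14 -> lo=[14] (size 1, max 14) hi=[] (size 0) -> median=14
Step 2: insert 13 -> lo=[13] (size 1, max 13) hi=[14] (size 1, min 14) -> median=13.5

Answer: 13.5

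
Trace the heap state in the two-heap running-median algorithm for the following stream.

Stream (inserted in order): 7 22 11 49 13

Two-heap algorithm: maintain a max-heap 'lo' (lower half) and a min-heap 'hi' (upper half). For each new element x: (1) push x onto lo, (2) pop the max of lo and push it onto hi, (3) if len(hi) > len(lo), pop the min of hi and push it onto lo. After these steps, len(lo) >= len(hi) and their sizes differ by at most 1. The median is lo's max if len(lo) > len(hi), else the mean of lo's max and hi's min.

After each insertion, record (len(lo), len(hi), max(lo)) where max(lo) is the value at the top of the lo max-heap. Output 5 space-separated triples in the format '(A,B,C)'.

Step 1: insert 7 -> lo=[7] hi=[] -> (len(lo)=1, len(hi)=0, max(lo)=7)
Step 2: insert 22 -> lo=[7] hi=[22] -> (len(lo)=1, len(hi)=1, max(lo)=7)
Step 3: insert 11 -> lo=[7, 11] hi=[22] -> (len(lo)=2, len(hi)=1, max(lo)=11)
Step 4: insert 49 -> lo=[7, 11] hi=[22, 49] -> (len(lo)=2, len(hi)=2, max(lo)=11)
Step 5: insert 13 -> lo=[7, 11, 13] hi=[22, 49] -> (len(lo)=3, len(hi)=2, max(lo)=13)

Answer: (1,0,7) (1,1,7) (2,1,11) (2,2,11) (3,2,13)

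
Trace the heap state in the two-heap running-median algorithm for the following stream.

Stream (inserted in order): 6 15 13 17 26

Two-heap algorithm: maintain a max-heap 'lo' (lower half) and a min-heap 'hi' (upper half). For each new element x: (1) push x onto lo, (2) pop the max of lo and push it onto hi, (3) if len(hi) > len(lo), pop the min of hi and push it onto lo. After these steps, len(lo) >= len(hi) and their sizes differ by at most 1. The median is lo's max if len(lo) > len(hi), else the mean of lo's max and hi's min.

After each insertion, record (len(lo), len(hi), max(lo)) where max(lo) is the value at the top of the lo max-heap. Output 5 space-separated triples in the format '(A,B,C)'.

Step 1: insert 6 -> lo=[6] hi=[] -> (len(lo)=1, len(hi)=0, max(lo)=6)
Step 2: insert 15 -> lo=[6] hi=[15] -> (len(lo)=1, len(hi)=1, max(lo)=6)
Step 3: insert 13 -> lo=[6, 13] hi=[15] -> (len(lo)=2, len(hi)=1, max(lo)=13)
Step 4: insert 17 -> lo=[6, 13] hi=[15, 17] -> (len(lo)=2, len(hi)=2, max(lo)=13)
Step 5: insert 26 -> lo=[6, 13, 15] hi=[17, 26] -> (len(lo)=3, len(hi)=2, max(lo)=15)

Answer: (1,0,6) (1,1,6) (2,1,13) (2,2,13) (3,2,15)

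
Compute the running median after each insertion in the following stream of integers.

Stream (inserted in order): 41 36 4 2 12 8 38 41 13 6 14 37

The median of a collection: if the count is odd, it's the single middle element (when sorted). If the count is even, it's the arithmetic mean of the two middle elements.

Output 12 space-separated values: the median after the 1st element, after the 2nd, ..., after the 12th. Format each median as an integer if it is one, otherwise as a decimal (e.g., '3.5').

Step 1: insert 41 -> lo=[41] (size 1, max 41) hi=[] (size 0) -> median=41
Step 2: insert 36 -> lo=[36] (size 1, max 36) hi=[41] (size 1, min 41) -> median=38.5
Step 3: insert 4 -> lo=[4, 36] (size 2, max 36) hi=[41] (size 1, min 41) -> median=36
Step 4: insert 2 -> lo=[2, 4] (size 2, max 4) hi=[36, 41] (size 2, min 36) -> median=20
Step 5: insert 12 -> lo=[2, 4, 12] (size 3, max 12) hi=[36, 41] (size 2, min 36) -> median=12
Step 6: insert 8 -> lo=[2, 4, 8] (size 3, max 8) hi=[12, 36, 41] (size 3, min 12) -> median=10
Step 7: insert 38 -> lo=[2, 4, 8, 12] (size 4, max 12) hi=[36, 38, 41] (size 3, min 36) -> median=12
Step 8: insert 41 -> lo=[2, 4, 8, 12] (size 4, max 12) hi=[36, 38, 41, 41] (size 4, min 36) -> median=24
Step 9: insert 13 -> lo=[2, 4, 8, 12, 13] (size 5, max 13) hi=[36, 38, 41, 41] (size 4, min 36) -> median=13
Step 10: insert 6 -> lo=[2, 4, 6, 8, 12] (size 5, max 12) hi=[13, 36, 38, 41, 41] (size 5, min 13) -> median=12.5
Step 11: insert 14 -> lo=[2, 4, 6, 8, 12, 13] (size 6, max 13) hi=[14, 36, 38, 41, 41] (size 5, min 14) -> median=13
Step 12: insert 37 -> lo=[2, 4, 6, 8, 12, 13] (size 6, max 13) hi=[14, 36, 37, 38, 41, 41] (size 6, min 14) -> median=13.5

Answer: 41 38.5 36 20 12 10 12 24 13 12.5 13 13.5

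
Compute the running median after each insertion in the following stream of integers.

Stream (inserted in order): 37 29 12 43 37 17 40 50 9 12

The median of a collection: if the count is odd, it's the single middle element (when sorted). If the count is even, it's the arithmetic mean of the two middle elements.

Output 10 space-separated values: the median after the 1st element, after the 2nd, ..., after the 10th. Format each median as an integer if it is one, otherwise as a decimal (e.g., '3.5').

Step 1: insert 37 -> lo=[37] (size 1, max 37) hi=[] (size 0) -> median=37
Step 2: insert 29 -> lo=[29] (size 1, max 29) hi=[37] (size 1, min 37) -> median=33
Step 3: insert 12 -> lo=[12, 29] (size 2, max 29) hi=[37] (size 1, min 37) -> median=29
Step 4: insert 43 -> lo=[12, 29] (size 2, max 29) hi=[37, 43] (size 2, min 37) -> median=33
Step 5: insert 37 -> lo=[12, 29, 37] (size 3, max 37) hi=[37, 43] (size 2, min 37) -> median=37
Step 6: insert 17 -> lo=[12, 17, 29] (size 3, max 29) hi=[37, 37, 43] (size 3, min 37) -> median=33
Step 7: insert 40 -> lo=[12, 17, 29, 37] (size 4, max 37) hi=[37, 40, 43] (size 3, min 37) -> median=37
Step 8: insert 50 -> lo=[12, 17, 29, 37] (size 4, max 37) hi=[37, 40, 43, 50] (size 4, min 37) -> median=37
Step 9: insert 9 -> lo=[9, 12, 17, 29, 37] (size 5, max 37) hi=[37, 40, 43, 50] (size 4, min 37) -> median=37
Step 10: insert 12 -> lo=[9, 12, 12, 17, 29] (size 5, max 29) hi=[37, 37, 40, 43, 50] (size 5, min 37) -> median=33

Answer: 37 33 29 33 37 33 37 37 37 33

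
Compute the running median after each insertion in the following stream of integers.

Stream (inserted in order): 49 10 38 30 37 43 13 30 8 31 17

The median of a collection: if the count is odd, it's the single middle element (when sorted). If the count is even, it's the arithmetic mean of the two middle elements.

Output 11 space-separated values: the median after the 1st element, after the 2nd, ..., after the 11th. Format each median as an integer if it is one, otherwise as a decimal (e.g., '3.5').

Step 1: insert 49 -> lo=[49] (size 1, max 49) hi=[] (size 0) -> median=49
Step 2: insert 10 -> lo=[10] (size 1, max 10) hi=[49] (size 1, min 49) -> median=29.5
Step 3: insert 38 -> lo=[10, 38] (size 2, max 38) hi=[49] (size 1, min 49) -> median=38
Step 4: insert 30 -> lo=[10, 30] (size 2, max 30) hi=[38, 49] (size 2, min 38) -> median=34
Step 5: insert 37 -> lo=[10, 30, 37] (size 3, max 37) hi=[38, 49] (size 2, min 38) -> median=37
Step 6: insert 43 -> lo=[10, 30, 37] (size 3, max 37) hi=[38, 43, 49] (size 3, min 38) -> median=37.5
Step 7: insert 13 -> lo=[10, 13, 30, 37] (size 4, max 37) hi=[38, 43, 49] (size 3, min 38) -> median=37
Step 8: insert 30 -> lo=[10, 13, 30, 30] (size 4, max 30) hi=[37, 38, 43, 49] (size 4, min 37) -> median=33.5
Step 9: insert 8 -> lo=[8, 10, 13, 30, 30] (size 5, max 30) hi=[37, 38, 43, 49] (size 4, min 37) -> median=30
Step 10: insert 31 -> lo=[8, 10, 13, 30, 30] (size 5, max 30) hi=[31, 37, 38, 43, 49] (size 5, min 31) -> median=30.5
Step 11: insert 17 -> lo=[8, 10, 13, 17, 30, 30] (size 6, max 30) hi=[31, 37, 38, 43, 49] (size 5, min 31) -> median=30

Answer: 49 29.5 38 34 37 37.5 37 33.5 30 30.5 30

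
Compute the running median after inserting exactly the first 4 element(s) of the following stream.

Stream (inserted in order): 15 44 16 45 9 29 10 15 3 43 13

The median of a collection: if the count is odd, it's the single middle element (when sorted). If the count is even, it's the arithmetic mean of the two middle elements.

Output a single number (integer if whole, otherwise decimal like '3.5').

Step 1: insert 15 -> lo=[15] (size 1, max 15) hi=[] (size 0) -> median=15
Step 2: insert 44 -> lo=[15] (size 1, max 15) hi=[44] (size 1, min 44) -> median=29.5
Step 3: insert 16 -> lo=[15, 16] (size 2, max 16) hi=[44] (size 1, min 44) -> median=16
Step 4: insert 45 -> lo=[15, 16] (size 2, max 16) hi=[44, 45] (size 2, min 44) -> median=30

Answer: 30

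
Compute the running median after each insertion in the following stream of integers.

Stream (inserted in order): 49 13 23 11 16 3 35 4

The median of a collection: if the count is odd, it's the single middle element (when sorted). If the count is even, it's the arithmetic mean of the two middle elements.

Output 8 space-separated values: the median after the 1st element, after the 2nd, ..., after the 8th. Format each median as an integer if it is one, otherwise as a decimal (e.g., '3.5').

Answer: 49 31 23 18 16 14.5 16 14.5

Derivation:
Step 1: insert 49 -> lo=[49] (size 1, max 49) hi=[] (size 0) -> median=49
Step 2: insert 13 -> lo=[13] (size 1, max 13) hi=[49] (size 1, min 49) -> median=31
Step 3: insert 23 -> lo=[13, 23] (size 2, max 23) hi=[49] (size 1, min 49) -> median=23
Step 4: insert 11 -> lo=[11, 13] (size 2, max 13) hi=[23, 49] (size 2, min 23) -> median=18
Step 5: insert 16 -> lo=[11, 13, 16] (size 3, max 16) hi=[23, 49] (size 2, min 23) -> median=16
Step 6: insert 3 -> lo=[3, 11, 13] (size 3, max 13) hi=[16, 23, 49] (size 3, min 16) -> median=14.5
Step 7: insert 35 -> lo=[3, 11, 13, 16] (size 4, max 16) hi=[23, 35, 49] (size 3, min 23) -> median=16
Step 8: insert 4 -> lo=[3, 4, 11, 13] (size 4, max 13) hi=[16, 23, 35, 49] (size 4, min 16) -> median=14.5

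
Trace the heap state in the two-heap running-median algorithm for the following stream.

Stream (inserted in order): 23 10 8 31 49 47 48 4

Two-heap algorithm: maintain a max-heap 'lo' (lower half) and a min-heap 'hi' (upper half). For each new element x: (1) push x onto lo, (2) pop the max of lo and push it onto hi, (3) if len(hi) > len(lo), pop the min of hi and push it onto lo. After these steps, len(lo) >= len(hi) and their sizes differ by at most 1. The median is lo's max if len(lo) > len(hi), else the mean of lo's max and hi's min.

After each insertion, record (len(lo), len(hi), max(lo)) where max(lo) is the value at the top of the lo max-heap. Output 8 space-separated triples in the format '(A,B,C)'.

Answer: (1,0,23) (1,1,10) (2,1,10) (2,2,10) (3,2,23) (3,3,23) (4,3,31) (4,4,23)

Derivation:
Step 1: insert 23 -> lo=[23] hi=[] -> (len(lo)=1, len(hi)=0, max(lo)=23)
Step 2: insert 10 -> lo=[10] hi=[23] -> (len(lo)=1, len(hi)=1, max(lo)=10)
Step 3: insert 8 -> lo=[8, 10] hi=[23] -> (len(lo)=2, len(hi)=1, max(lo)=10)
Step 4: insert 31 -> lo=[8, 10] hi=[23, 31] -> (len(lo)=2, len(hi)=2, max(lo)=10)
Step 5: insert 49 -> lo=[8, 10, 23] hi=[31, 49] -> (len(lo)=3, len(hi)=2, max(lo)=23)
Step 6: insert 47 -> lo=[8, 10, 23] hi=[31, 47, 49] -> (len(lo)=3, len(hi)=3, max(lo)=23)
Step 7: insert 48 -> lo=[8, 10, 23, 31] hi=[47, 48, 49] -> (len(lo)=4, len(hi)=3, max(lo)=31)
Step 8: insert 4 -> lo=[4, 8, 10, 23] hi=[31, 47, 48, 49] -> (len(lo)=4, len(hi)=4, max(lo)=23)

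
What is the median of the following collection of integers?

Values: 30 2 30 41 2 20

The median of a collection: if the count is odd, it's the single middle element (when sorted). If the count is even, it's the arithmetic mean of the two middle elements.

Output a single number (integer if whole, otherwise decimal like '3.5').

Answer: 25

Derivation:
Step 1: insert 30 -> lo=[30] (size 1, max 30) hi=[] (size 0) -> median=30
Step 2: insert 2 -> lo=[2] (size 1, max 2) hi=[30] (size 1, min 30) -> median=16
Step 3: insert 30 -> lo=[2, 30] (size 2, max 30) hi=[30] (size 1, min 30) -> median=30
Step 4: insert 41 -> lo=[2, 30] (size 2, max 30) hi=[30, 41] (size 2, min 30) -> median=30
Step 5: insert 2 -> lo=[2, 2, 30] (size 3, max 30) hi=[30, 41] (size 2, min 30) -> median=30
Step 6: insert 20 -> lo=[2, 2, 20] (size 3, max 20) hi=[30, 30, 41] (size 3, min 30) -> median=25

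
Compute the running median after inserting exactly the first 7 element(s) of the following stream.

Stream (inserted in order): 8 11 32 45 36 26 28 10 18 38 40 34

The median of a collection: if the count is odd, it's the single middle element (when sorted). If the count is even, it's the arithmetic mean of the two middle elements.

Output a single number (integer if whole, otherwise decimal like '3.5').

Answer: 28

Derivation:
Step 1: insert 8 -> lo=[8] (size 1, max 8) hi=[] (size 0) -> median=8
Step 2: insert 11 -> lo=[8] (size 1, max 8) hi=[11] (size 1, min 11) -> median=9.5
Step 3: insert 32 -> lo=[8, 11] (size 2, max 11) hi=[32] (size 1, min 32) -> median=11
Step 4: insert 45 -> lo=[8, 11] (size 2, max 11) hi=[32, 45] (size 2, min 32) -> median=21.5
Step 5: insert 36 -> lo=[8, 11, 32] (size 3, max 32) hi=[36, 45] (size 2, min 36) -> median=32
Step 6: insert 26 -> lo=[8, 11, 26] (size 3, max 26) hi=[32, 36, 45] (size 3, min 32) -> median=29
Step 7: insert 28 -> lo=[8, 11, 26, 28] (size 4, max 28) hi=[32, 36, 45] (size 3, min 32) -> median=28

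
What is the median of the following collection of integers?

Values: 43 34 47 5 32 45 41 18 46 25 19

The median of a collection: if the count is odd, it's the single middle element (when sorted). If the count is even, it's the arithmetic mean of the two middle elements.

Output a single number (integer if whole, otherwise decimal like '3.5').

Answer: 34

Derivation:
Step 1: insert 43 -> lo=[43] (size 1, max 43) hi=[] (size 0) -> median=43
Step 2: insert 34 -> lo=[34] (size 1, max 34) hi=[43] (size 1, min 43) -> median=38.5
Step 3: insert 47 -> lo=[34, 43] (size 2, max 43) hi=[47] (size 1, min 47) -> median=43
Step 4: insert 5 -> lo=[5, 34] (size 2, max 34) hi=[43, 47] (size 2, min 43) -> median=38.5
Step 5: insert 32 -> lo=[5, 32, 34] (size 3, max 34) hi=[43, 47] (size 2, min 43) -> median=34
Step 6: insert 45 -> lo=[5, 32, 34] (size 3, max 34) hi=[43, 45, 47] (size 3, min 43) -> median=38.5
Step 7: insert 41 -> lo=[5, 32, 34, 41] (size 4, max 41) hi=[43, 45, 47] (size 3, min 43) -> median=41
Step 8: insert 18 -> lo=[5, 18, 32, 34] (size 4, max 34) hi=[41, 43, 45, 47] (size 4, min 41) -> median=37.5
Step 9: insert 46 -> lo=[5, 18, 32, 34, 41] (size 5, max 41) hi=[43, 45, 46, 47] (size 4, min 43) -> median=41
Step 10: insert 25 -> lo=[5, 18, 25, 32, 34] (size 5, max 34) hi=[41, 43, 45, 46, 47] (size 5, min 41) -> median=37.5
Step 11: insert 19 -> lo=[5, 18, 19, 25, 32, 34] (size 6, max 34) hi=[41, 43, 45, 46, 47] (size 5, min 41) -> median=34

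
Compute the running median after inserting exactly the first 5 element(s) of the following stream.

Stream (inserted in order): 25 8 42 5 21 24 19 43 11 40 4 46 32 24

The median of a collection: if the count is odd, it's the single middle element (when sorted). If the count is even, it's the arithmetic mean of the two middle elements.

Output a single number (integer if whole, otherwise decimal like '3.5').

Step 1: insert 25 -> lo=[25] (size 1, max 25) hi=[] (size 0) -> median=25
Step 2: insert 8 -> lo=[8] (size 1, max 8) hi=[25] (size 1, min 25) -> median=16.5
Step 3: insert 42 -> lo=[8, 25] (size 2, max 25) hi=[42] (size 1, min 42) -> median=25
Step 4: insert 5 -> lo=[5, 8] (size 2, max 8) hi=[25, 42] (size 2, min 25) -> median=16.5
Step 5: insert 21 -> lo=[5, 8, 21] (size 3, max 21) hi=[25, 42] (size 2, min 25) -> median=21

Answer: 21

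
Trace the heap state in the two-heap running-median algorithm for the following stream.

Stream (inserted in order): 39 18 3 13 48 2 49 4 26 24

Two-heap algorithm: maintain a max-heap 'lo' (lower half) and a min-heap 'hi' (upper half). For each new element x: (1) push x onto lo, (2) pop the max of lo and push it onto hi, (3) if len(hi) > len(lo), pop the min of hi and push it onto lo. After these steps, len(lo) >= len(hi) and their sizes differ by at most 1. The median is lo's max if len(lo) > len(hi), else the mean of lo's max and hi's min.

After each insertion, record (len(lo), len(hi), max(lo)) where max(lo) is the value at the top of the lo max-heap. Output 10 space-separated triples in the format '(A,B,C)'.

Answer: (1,0,39) (1,1,18) (2,1,18) (2,2,13) (3,2,18) (3,3,13) (4,3,18) (4,4,13) (5,4,18) (5,5,18)

Derivation:
Step 1: insert 39 -> lo=[39] hi=[] -> (len(lo)=1, len(hi)=0, max(lo)=39)
Step 2: insert 18 -> lo=[18] hi=[39] -> (len(lo)=1, len(hi)=1, max(lo)=18)
Step 3: insert 3 -> lo=[3, 18] hi=[39] -> (len(lo)=2, len(hi)=1, max(lo)=18)
Step 4: insert 13 -> lo=[3, 13] hi=[18, 39] -> (len(lo)=2, len(hi)=2, max(lo)=13)
Step 5: insert 48 -> lo=[3, 13, 18] hi=[39, 48] -> (len(lo)=3, len(hi)=2, max(lo)=18)
Step 6: insert 2 -> lo=[2, 3, 13] hi=[18, 39, 48] -> (len(lo)=3, len(hi)=3, max(lo)=13)
Step 7: insert 49 -> lo=[2, 3, 13, 18] hi=[39, 48, 49] -> (len(lo)=4, len(hi)=3, max(lo)=18)
Step 8: insert 4 -> lo=[2, 3, 4, 13] hi=[18, 39, 48, 49] -> (len(lo)=4, len(hi)=4, max(lo)=13)
Step 9: insert 26 -> lo=[2, 3, 4, 13, 18] hi=[26, 39, 48, 49] -> (len(lo)=5, len(hi)=4, max(lo)=18)
Step 10: insert 24 -> lo=[2, 3, 4, 13, 18] hi=[24, 26, 39, 48, 49] -> (len(lo)=5, len(hi)=5, max(lo)=18)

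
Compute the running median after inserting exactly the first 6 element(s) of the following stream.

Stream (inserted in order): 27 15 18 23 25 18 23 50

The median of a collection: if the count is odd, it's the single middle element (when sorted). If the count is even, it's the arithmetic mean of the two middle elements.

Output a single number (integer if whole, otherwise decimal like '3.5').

Answer: 20.5

Derivation:
Step 1: insert 27 -> lo=[27] (size 1, max 27) hi=[] (size 0) -> median=27
Step 2: insert 15 -> lo=[15] (size 1, max 15) hi=[27] (size 1, min 27) -> median=21
Step 3: insert 18 -> lo=[15, 18] (size 2, max 18) hi=[27] (size 1, min 27) -> median=18
Step 4: insert 23 -> lo=[15, 18] (size 2, max 18) hi=[23, 27] (size 2, min 23) -> median=20.5
Step 5: insert 25 -> lo=[15, 18, 23] (size 3, max 23) hi=[25, 27] (size 2, min 25) -> median=23
Step 6: insert 18 -> lo=[15, 18, 18] (size 3, max 18) hi=[23, 25, 27] (size 3, min 23) -> median=20.5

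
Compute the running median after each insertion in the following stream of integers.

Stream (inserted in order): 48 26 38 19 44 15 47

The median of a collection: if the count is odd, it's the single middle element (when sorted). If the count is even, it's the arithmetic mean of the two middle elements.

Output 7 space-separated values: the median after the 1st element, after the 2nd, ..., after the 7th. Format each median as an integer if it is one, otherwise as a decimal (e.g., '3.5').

Step 1: insert 48 -> lo=[48] (size 1, max 48) hi=[] (size 0) -> median=48
Step 2: insert 26 -> lo=[26] (size 1, max 26) hi=[48] (size 1, min 48) -> median=37
Step 3: insert 38 -> lo=[26, 38] (size 2, max 38) hi=[48] (size 1, min 48) -> median=38
Step 4: insert 19 -> lo=[19, 26] (size 2, max 26) hi=[38, 48] (size 2, min 38) -> median=32
Step 5: insert 44 -> lo=[19, 26, 38] (size 3, max 38) hi=[44, 48] (size 2, min 44) -> median=38
Step 6: insert 15 -> lo=[15, 19, 26] (size 3, max 26) hi=[38, 44, 48] (size 3, min 38) -> median=32
Step 7: insert 47 -> lo=[15, 19, 26, 38] (size 4, max 38) hi=[44, 47, 48] (size 3, min 44) -> median=38

Answer: 48 37 38 32 38 32 38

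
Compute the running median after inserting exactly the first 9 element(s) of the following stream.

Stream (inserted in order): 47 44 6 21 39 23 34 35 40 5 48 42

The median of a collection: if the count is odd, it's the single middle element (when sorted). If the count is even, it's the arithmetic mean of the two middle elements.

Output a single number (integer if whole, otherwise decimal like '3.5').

Step 1: insert 47 -> lo=[47] (size 1, max 47) hi=[] (size 0) -> median=47
Step 2: insert 44 -> lo=[44] (size 1, max 44) hi=[47] (size 1, min 47) -> median=45.5
Step 3: insert 6 -> lo=[6, 44] (size 2, max 44) hi=[47] (size 1, min 47) -> median=44
Step 4: insert 21 -> lo=[6, 21] (size 2, max 21) hi=[44, 47] (size 2, min 44) -> median=32.5
Step 5: insert 39 -> lo=[6, 21, 39] (size 3, max 39) hi=[44, 47] (size 2, min 44) -> median=39
Step 6: insert 23 -> lo=[6, 21, 23] (size 3, max 23) hi=[39, 44, 47] (size 3, min 39) -> median=31
Step 7: insert 34 -> lo=[6, 21, 23, 34] (size 4, max 34) hi=[39, 44, 47] (size 3, min 39) -> median=34
Step 8: insert 35 -> lo=[6, 21, 23, 34] (size 4, max 34) hi=[35, 39, 44, 47] (size 4, min 35) -> median=34.5
Step 9: insert 40 -> lo=[6, 21, 23, 34, 35] (size 5, max 35) hi=[39, 40, 44, 47] (size 4, min 39) -> median=35

Answer: 35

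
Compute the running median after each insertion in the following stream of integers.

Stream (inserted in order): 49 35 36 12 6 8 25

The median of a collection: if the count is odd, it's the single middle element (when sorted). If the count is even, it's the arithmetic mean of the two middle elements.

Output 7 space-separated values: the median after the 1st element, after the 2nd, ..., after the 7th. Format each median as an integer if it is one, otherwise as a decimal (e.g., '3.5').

Step 1: insert 49 -> lo=[49] (size 1, max 49) hi=[] (size 0) -> median=49
Step 2: insert 35 -> lo=[35] (size 1, max 35) hi=[49] (size 1, min 49) -> median=42
Step 3: insert 36 -> lo=[35, 36] (size 2, max 36) hi=[49] (size 1, min 49) -> median=36
Step 4: insert 12 -> lo=[12, 35] (size 2, max 35) hi=[36, 49] (size 2, min 36) -> median=35.5
Step 5: insert 6 -> lo=[6, 12, 35] (size 3, max 35) hi=[36, 49] (size 2, min 36) -> median=35
Step 6: insert 8 -> lo=[6, 8, 12] (size 3, max 12) hi=[35, 36, 49] (size 3, min 35) -> median=23.5
Step 7: insert 25 -> lo=[6, 8, 12, 25] (size 4, max 25) hi=[35, 36, 49] (size 3, min 35) -> median=25

Answer: 49 42 36 35.5 35 23.5 25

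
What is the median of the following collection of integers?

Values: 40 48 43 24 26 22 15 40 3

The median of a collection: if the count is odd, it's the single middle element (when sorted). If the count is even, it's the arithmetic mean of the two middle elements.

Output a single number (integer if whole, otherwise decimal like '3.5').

Answer: 26

Derivation:
Step 1: insert 40 -> lo=[40] (size 1, max 40) hi=[] (size 0) -> median=40
Step 2: insert 48 -> lo=[40] (size 1, max 40) hi=[48] (size 1, min 48) -> median=44
Step 3: insert 43 -> lo=[40, 43] (size 2, max 43) hi=[48] (size 1, min 48) -> median=43
Step 4: insert 24 -> lo=[24, 40] (size 2, max 40) hi=[43, 48] (size 2, min 43) -> median=41.5
Step 5: insert 26 -> lo=[24, 26, 40] (size 3, max 40) hi=[43, 48] (size 2, min 43) -> median=40
Step 6: insert 22 -> lo=[22, 24, 26] (size 3, max 26) hi=[40, 43, 48] (size 3, min 40) -> median=33
Step 7: insert 15 -> lo=[15, 22, 24, 26] (size 4, max 26) hi=[40, 43, 48] (size 3, min 40) -> median=26
Step 8: insert 40 -> lo=[15, 22, 24, 26] (size 4, max 26) hi=[40, 40, 43, 48] (size 4, min 40) -> median=33
Step 9: insert 3 -> lo=[3, 15, 22, 24, 26] (size 5, max 26) hi=[40, 40, 43, 48] (size 4, min 40) -> median=26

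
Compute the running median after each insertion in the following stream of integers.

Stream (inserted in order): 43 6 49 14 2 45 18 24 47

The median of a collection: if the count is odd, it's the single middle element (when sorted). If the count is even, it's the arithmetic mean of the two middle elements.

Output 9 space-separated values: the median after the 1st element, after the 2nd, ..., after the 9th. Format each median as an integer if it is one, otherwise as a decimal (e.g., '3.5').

Answer: 43 24.5 43 28.5 14 28.5 18 21 24

Derivation:
Step 1: insert 43 -> lo=[43] (size 1, max 43) hi=[] (size 0) -> median=43
Step 2: insert 6 -> lo=[6] (size 1, max 6) hi=[43] (size 1, min 43) -> median=24.5
Step 3: insert 49 -> lo=[6, 43] (size 2, max 43) hi=[49] (size 1, min 49) -> median=43
Step 4: insert 14 -> lo=[6, 14] (size 2, max 14) hi=[43, 49] (size 2, min 43) -> median=28.5
Step 5: insert 2 -> lo=[2, 6, 14] (size 3, max 14) hi=[43, 49] (size 2, min 43) -> median=14
Step 6: insert 45 -> lo=[2, 6, 14] (size 3, max 14) hi=[43, 45, 49] (size 3, min 43) -> median=28.5
Step 7: insert 18 -> lo=[2, 6, 14, 18] (size 4, max 18) hi=[43, 45, 49] (size 3, min 43) -> median=18
Step 8: insert 24 -> lo=[2, 6, 14, 18] (size 4, max 18) hi=[24, 43, 45, 49] (size 4, min 24) -> median=21
Step 9: insert 47 -> lo=[2, 6, 14, 18, 24] (size 5, max 24) hi=[43, 45, 47, 49] (size 4, min 43) -> median=24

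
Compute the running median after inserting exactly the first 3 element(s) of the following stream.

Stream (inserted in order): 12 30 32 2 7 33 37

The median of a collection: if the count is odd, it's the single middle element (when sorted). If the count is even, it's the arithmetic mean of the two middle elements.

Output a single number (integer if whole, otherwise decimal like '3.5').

Step 1: insert 12 -> lo=[12] (size 1, max 12) hi=[] (size 0) -> median=12
Step 2: insert 30 -> lo=[12] (size 1, max 12) hi=[30] (size 1, min 30) -> median=21
Step 3: insert 32 -> lo=[12, 30] (size 2, max 30) hi=[32] (size 1, min 32) -> median=30

Answer: 30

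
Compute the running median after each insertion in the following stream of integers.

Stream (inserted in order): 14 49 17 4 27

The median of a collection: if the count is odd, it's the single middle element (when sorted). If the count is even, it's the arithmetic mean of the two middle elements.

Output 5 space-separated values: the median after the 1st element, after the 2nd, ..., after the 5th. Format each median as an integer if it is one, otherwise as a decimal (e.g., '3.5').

Step 1: insert 14 -> lo=[14] (size 1, max 14) hi=[] (size 0) -> median=14
Step 2: insert 49 -> lo=[14] (size 1, max 14) hi=[49] (size 1, min 49) -> median=31.5
Step 3: insert 17 -> lo=[14, 17] (size 2, max 17) hi=[49] (size 1, min 49) -> median=17
Step 4: insert 4 -> lo=[4, 14] (size 2, max 14) hi=[17, 49] (size 2, min 17) -> median=15.5
Step 5: insert 27 -> lo=[4, 14, 17] (size 3, max 17) hi=[27, 49] (size 2, min 27) -> median=17

Answer: 14 31.5 17 15.5 17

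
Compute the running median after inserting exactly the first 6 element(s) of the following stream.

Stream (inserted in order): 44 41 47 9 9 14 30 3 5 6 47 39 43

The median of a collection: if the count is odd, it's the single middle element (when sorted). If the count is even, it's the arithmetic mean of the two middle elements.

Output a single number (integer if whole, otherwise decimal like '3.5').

Step 1: insert 44 -> lo=[44] (size 1, max 44) hi=[] (size 0) -> median=44
Step 2: insert 41 -> lo=[41] (size 1, max 41) hi=[44] (size 1, min 44) -> median=42.5
Step 3: insert 47 -> lo=[41, 44] (size 2, max 44) hi=[47] (size 1, min 47) -> median=44
Step 4: insert 9 -> lo=[9, 41] (size 2, max 41) hi=[44, 47] (size 2, min 44) -> median=42.5
Step 5: insert 9 -> lo=[9, 9, 41] (size 3, max 41) hi=[44, 47] (size 2, min 44) -> median=41
Step 6: insert 14 -> lo=[9, 9, 14] (size 3, max 14) hi=[41, 44, 47] (size 3, min 41) -> median=27.5

Answer: 27.5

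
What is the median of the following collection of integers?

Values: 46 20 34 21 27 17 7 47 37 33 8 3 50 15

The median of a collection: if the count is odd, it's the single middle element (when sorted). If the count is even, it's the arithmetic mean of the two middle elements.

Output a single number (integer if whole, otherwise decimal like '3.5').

Step 1: insert 46 -> lo=[46] (size 1, max 46) hi=[] (size 0) -> median=46
Step 2: insert 20 -> lo=[20] (size 1, max 20) hi=[46] (size 1, min 46) -> median=33
Step 3: insert 34 -> lo=[20, 34] (size 2, max 34) hi=[46] (size 1, min 46) -> median=34
Step 4: insert 21 -> lo=[20, 21] (size 2, max 21) hi=[34, 46] (size 2, min 34) -> median=27.5
Step 5: insert 27 -> lo=[20, 21, 27] (size 3, max 27) hi=[34, 46] (size 2, min 34) -> median=27
Step 6: insert 17 -> lo=[17, 20, 21] (size 3, max 21) hi=[27, 34, 46] (size 3, min 27) -> median=24
Step 7: insert 7 -> lo=[7, 17, 20, 21] (size 4, max 21) hi=[27, 34, 46] (size 3, min 27) -> median=21
Step 8: insert 47 -> lo=[7, 17, 20, 21] (size 4, max 21) hi=[27, 34, 46, 47] (size 4, min 27) -> median=24
Step 9: insert 37 -> lo=[7, 17, 20, 21, 27] (size 5, max 27) hi=[34, 37, 46, 47] (size 4, min 34) -> median=27
Step 10: insert 33 -> lo=[7, 17, 20, 21, 27] (size 5, max 27) hi=[33, 34, 37, 46, 47] (size 5, min 33) -> median=30
Step 11: insert 8 -> lo=[7, 8, 17, 20, 21, 27] (size 6, max 27) hi=[33, 34, 37, 46, 47] (size 5, min 33) -> median=27
Step 12: insert 3 -> lo=[3, 7, 8, 17, 20, 21] (size 6, max 21) hi=[27, 33, 34, 37, 46, 47] (size 6, min 27) -> median=24
Step 13: insert 50 -> lo=[3, 7, 8, 17, 20, 21, 27] (size 7, max 27) hi=[33, 34, 37, 46, 47, 50] (size 6, min 33) -> median=27
Step 14: insert 15 -> lo=[3, 7, 8, 15, 17, 20, 21] (size 7, max 21) hi=[27, 33, 34, 37, 46, 47, 50] (size 7, min 27) -> median=24

Answer: 24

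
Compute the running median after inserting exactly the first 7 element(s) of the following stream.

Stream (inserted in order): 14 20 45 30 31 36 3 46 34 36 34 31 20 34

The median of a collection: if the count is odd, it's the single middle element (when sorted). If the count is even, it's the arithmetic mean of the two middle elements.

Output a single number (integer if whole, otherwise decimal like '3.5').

Step 1: insert 14 -> lo=[14] (size 1, max 14) hi=[] (size 0) -> median=14
Step 2: insert 20 -> lo=[14] (size 1, max 14) hi=[20] (size 1, min 20) -> median=17
Step 3: insert 45 -> lo=[14, 20] (size 2, max 20) hi=[45] (size 1, min 45) -> median=20
Step 4: insert 30 -> lo=[14, 20] (size 2, max 20) hi=[30, 45] (size 2, min 30) -> median=25
Step 5: insert 31 -> lo=[14, 20, 30] (size 3, max 30) hi=[31, 45] (size 2, min 31) -> median=30
Step 6: insert 36 -> lo=[14, 20, 30] (size 3, max 30) hi=[31, 36, 45] (size 3, min 31) -> median=30.5
Step 7: insert 3 -> lo=[3, 14, 20, 30] (size 4, max 30) hi=[31, 36, 45] (size 3, min 31) -> median=30

Answer: 30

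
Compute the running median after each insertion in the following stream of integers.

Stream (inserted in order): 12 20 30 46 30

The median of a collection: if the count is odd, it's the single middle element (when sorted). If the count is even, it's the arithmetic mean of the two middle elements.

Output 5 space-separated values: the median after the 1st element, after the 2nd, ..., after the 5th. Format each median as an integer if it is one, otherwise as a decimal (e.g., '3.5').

Step 1: insert 12 -> lo=[12] (size 1, max 12) hi=[] (size 0) -> median=12
Step 2: insert 20 -> lo=[12] (size 1, max 12) hi=[20] (size 1, min 20) -> median=16
Step 3: insert 30 -> lo=[12, 20] (size 2, max 20) hi=[30] (size 1, min 30) -> median=20
Step 4: insert 46 -> lo=[12, 20] (size 2, max 20) hi=[30, 46] (size 2, min 30) -> median=25
Step 5: insert 30 -> lo=[12, 20, 30] (size 3, max 30) hi=[30, 46] (size 2, min 30) -> median=30

Answer: 12 16 20 25 30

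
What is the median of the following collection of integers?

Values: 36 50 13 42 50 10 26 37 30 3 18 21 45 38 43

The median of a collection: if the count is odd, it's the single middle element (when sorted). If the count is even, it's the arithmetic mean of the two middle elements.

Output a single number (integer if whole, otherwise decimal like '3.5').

Answer: 36

Derivation:
Step 1: insert 36 -> lo=[36] (size 1, max 36) hi=[] (size 0) -> median=36
Step 2: insert 50 -> lo=[36] (size 1, max 36) hi=[50] (size 1, min 50) -> median=43
Step 3: insert 13 -> lo=[13, 36] (size 2, max 36) hi=[50] (size 1, min 50) -> median=36
Step 4: insert 42 -> lo=[13, 36] (size 2, max 36) hi=[42, 50] (size 2, min 42) -> median=39
Step 5: insert 50 -> lo=[13, 36, 42] (size 3, max 42) hi=[50, 50] (size 2, min 50) -> median=42
Step 6: insert 10 -> lo=[10, 13, 36] (size 3, max 36) hi=[42, 50, 50] (size 3, min 42) -> median=39
Step 7: insert 26 -> lo=[10, 13, 26, 36] (size 4, max 36) hi=[42, 50, 50] (size 3, min 42) -> median=36
Step 8: insert 37 -> lo=[10, 13, 26, 36] (size 4, max 36) hi=[37, 42, 50, 50] (size 4, min 37) -> median=36.5
Step 9: insert 30 -> lo=[10, 13, 26, 30, 36] (size 5, max 36) hi=[37, 42, 50, 50] (size 4, min 37) -> median=36
Step 10: insert 3 -> lo=[3, 10, 13, 26, 30] (size 5, max 30) hi=[36, 37, 42, 50, 50] (size 5, min 36) -> median=33
Step 11: insert 18 -> lo=[3, 10, 13, 18, 26, 30] (size 6, max 30) hi=[36, 37, 42, 50, 50] (size 5, min 36) -> median=30
Step 12: insert 21 -> lo=[3, 10, 13, 18, 21, 26] (size 6, max 26) hi=[30, 36, 37, 42, 50, 50] (size 6, min 30) -> median=28
Step 13: insert 45 -> lo=[3, 10, 13, 18, 21, 26, 30] (size 7, max 30) hi=[36, 37, 42, 45, 50, 50] (size 6, min 36) -> median=30
Step 14: insert 38 -> lo=[3, 10, 13, 18, 21, 26, 30] (size 7, max 30) hi=[36, 37, 38, 42, 45, 50, 50] (size 7, min 36) -> median=33
Step 15: insert 43 -> lo=[3, 10, 13, 18, 21, 26, 30, 36] (size 8, max 36) hi=[37, 38, 42, 43, 45, 50, 50] (size 7, min 37) -> median=36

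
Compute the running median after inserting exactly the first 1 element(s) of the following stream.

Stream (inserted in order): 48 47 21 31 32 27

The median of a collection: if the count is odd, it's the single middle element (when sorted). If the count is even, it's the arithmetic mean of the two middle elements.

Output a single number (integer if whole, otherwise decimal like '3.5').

Step 1: insert 48 -> lo=[48] (size 1, max 48) hi=[] (size 0) -> median=48

Answer: 48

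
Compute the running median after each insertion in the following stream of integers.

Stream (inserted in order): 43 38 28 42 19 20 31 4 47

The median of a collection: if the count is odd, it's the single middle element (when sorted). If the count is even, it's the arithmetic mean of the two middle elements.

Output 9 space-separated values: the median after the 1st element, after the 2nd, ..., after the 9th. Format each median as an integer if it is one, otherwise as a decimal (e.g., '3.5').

Step 1: insert 43 -> lo=[43] (size 1, max 43) hi=[] (size 0) -> median=43
Step 2: insert 38 -> lo=[38] (size 1, max 38) hi=[43] (size 1, min 43) -> median=40.5
Step 3: insert 28 -> lo=[28, 38] (size 2, max 38) hi=[43] (size 1, min 43) -> median=38
Step 4: insert 42 -> lo=[28, 38] (size 2, max 38) hi=[42, 43] (size 2, min 42) -> median=40
Step 5: insert 19 -> lo=[19, 28, 38] (size 3, max 38) hi=[42, 43] (size 2, min 42) -> median=38
Step 6: insert 20 -> lo=[19, 20, 28] (size 3, max 28) hi=[38, 42, 43] (size 3, min 38) -> median=33
Step 7: insert 31 -> lo=[19, 20, 28, 31] (size 4, max 31) hi=[38, 42, 43] (size 3, min 38) -> median=31
Step 8: insert 4 -> lo=[4, 19, 20, 28] (size 4, max 28) hi=[31, 38, 42, 43] (size 4, min 31) -> median=29.5
Step 9: insert 47 -> lo=[4, 19, 20, 28, 31] (size 5, max 31) hi=[38, 42, 43, 47] (size 4, min 38) -> median=31

Answer: 43 40.5 38 40 38 33 31 29.5 31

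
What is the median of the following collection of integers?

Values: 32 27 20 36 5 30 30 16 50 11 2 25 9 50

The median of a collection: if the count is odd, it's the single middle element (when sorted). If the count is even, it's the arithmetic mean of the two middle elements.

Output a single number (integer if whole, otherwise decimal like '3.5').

Step 1: insert 32 -> lo=[32] (size 1, max 32) hi=[] (size 0) -> median=32
Step 2: insert 27 -> lo=[27] (size 1, max 27) hi=[32] (size 1, min 32) -> median=29.5
Step 3: insert 20 -> lo=[20, 27] (size 2, max 27) hi=[32] (size 1, min 32) -> median=27
Step 4: insert 36 -> lo=[20, 27] (size 2, max 27) hi=[32, 36] (size 2, min 32) -> median=29.5
Step 5: insert 5 -> lo=[5, 20, 27] (size 3, max 27) hi=[32, 36] (size 2, min 32) -> median=27
Step 6: insert 30 -> lo=[5, 20, 27] (size 3, max 27) hi=[30, 32, 36] (size 3, min 30) -> median=28.5
Step 7: insert 30 -> lo=[5, 20, 27, 30] (size 4, max 30) hi=[30, 32, 36] (size 3, min 30) -> median=30
Step 8: insert 16 -> lo=[5, 16, 20, 27] (size 4, max 27) hi=[30, 30, 32, 36] (size 4, min 30) -> median=28.5
Step 9: insert 50 -> lo=[5, 16, 20, 27, 30] (size 5, max 30) hi=[30, 32, 36, 50] (size 4, min 30) -> median=30
Step 10: insert 11 -> lo=[5, 11, 16, 20, 27] (size 5, max 27) hi=[30, 30, 32, 36, 50] (size 5, min 30) -> median=28.5
Step 11: insert 2 -> lo=[2, 5, 11, 16, 20, 27] (size 6, max 27) hi=[30, 30, 32, 36, 50] (size 5, min 30) -> median=27
Step 12: insert 25 -> lo=[2, 5, 11, 16, 20, 25] (size 6, max 25) hi=[27, 30, 30, 32, 36, 50] (size 6, min 27) -> median=26
Step 13: insert 9 -> lo=[2, 5, 9, 11, 16, 20, 25] (size 7, max 25) hi=[27, 30, 30, 32, 36, 50] (size 6, min 27) -> median=25
Step 14: insert 50 -> lo=[2, 5, 9, 11, 16, 20, 25] (size 7, max 25) hi=[27, 30, 30, 32, 36, 50, 50] (size 7, min 27) -> median=26

Answer: 26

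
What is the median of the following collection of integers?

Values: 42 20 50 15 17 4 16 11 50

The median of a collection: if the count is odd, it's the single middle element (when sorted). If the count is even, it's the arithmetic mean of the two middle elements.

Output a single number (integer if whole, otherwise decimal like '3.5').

Step 1: insert 42 -> lo=[42] (size 1, max 42) hi=[] (size 0) -> median=42
Step 2: insert 20 -> lo=[20] (size 1, max 20) hi=[42] (size 1, min 42) -> median=31
Step 3: insert 50 -> lo=[20, 42] (size 2, max 42) hi=[50] (size 1, min 50) -> median=42
Step 4: insert 15 -> lo=[15, 20] (size 2, max 20) hi=[42, 50] (size 2, min 42) -> median=31
Step 5: insert 17 -> lo=[15, 17, 20] (size 3, max 20) hi=[42, 50] (size 2, min 42) -> median=20
Step 6: insert 4 -> lo=[4, 15, 17] (size 3, max 17) hi=[20, 42, 50] (size 3, min 20) -> median=18.5
Step 7: insert 16 -> lo=[4, 15, 16, 17] (size 4, max 17) hi=[20, 42, 50] (size 3, min 20) -> median=17
Step 8: insert 11 -> lo=[4, 11, 15, 16] (size 4, max 16) hi=[17, 20, 42, 50] (size 4, min 17) -> median=16.5
Step 9: insert 50 -> lo=[4, 11, 15, 16, 17] (size 5, max 17) hi=[20, 42, 50, 50] (size 4, min 20) -> median=17

Answer: 17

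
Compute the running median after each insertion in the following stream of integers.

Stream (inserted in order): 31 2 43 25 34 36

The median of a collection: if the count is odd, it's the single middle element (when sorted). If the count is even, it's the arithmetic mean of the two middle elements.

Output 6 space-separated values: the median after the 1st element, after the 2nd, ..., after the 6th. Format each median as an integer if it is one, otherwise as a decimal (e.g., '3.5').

Answer: 31 16.5 31 28 31 32.5

Derivation:
Step 1: insert 31 -> lo=[31] (size 1, max 31) hi=[] (size 0) -> median=31
Step 2: insert 2 -> lo=[2] (size 1, max 2) hi=[31] (size 1, min 31) -> median=16.5
Step 3: insert 43 -> lo=[2, 31] (size 2, max 31) hi=[43] (size 1, min 43) -> median=31
Step 4: insert 25 -> lo=[2, 25] (size 2, max 25) hi=[31, 43] (size 2, min 31) -> median=28
Step 5: insert 34 -> lo=[2, 25, 31] (size 3, max 31) hi=[34, 43] (size 2, min 34) -> median=31
Step 6: insert 36 -> lo=[2, 25, 31] (size 3, max 31) hi=[34, 36, 43] (size 3, min 34) -> median=32.5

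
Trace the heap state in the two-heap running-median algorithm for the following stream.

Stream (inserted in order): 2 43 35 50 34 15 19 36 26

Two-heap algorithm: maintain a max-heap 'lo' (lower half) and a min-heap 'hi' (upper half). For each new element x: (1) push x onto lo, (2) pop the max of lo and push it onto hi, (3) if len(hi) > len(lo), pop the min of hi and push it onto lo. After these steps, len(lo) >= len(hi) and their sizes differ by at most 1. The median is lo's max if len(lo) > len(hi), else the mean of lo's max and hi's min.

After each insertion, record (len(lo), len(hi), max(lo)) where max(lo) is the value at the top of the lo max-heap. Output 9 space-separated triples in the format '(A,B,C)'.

Answer: (1,0,2) (1,1,2) (2,1,35) (2,2,35) (3,2,35) (3,3,34) (4,3,34) (4,4,34) (5,4,34)

Derivation:
Step 1: insert 2 -> lo=[2] hi=[] -> (len(lo)=1, len(hi)=0, max(lo)=2)
Step 2: insert 43 -> lo=[2] hi=[43] -> (len(lo)=1, len(hi)=1, max(lo)=2)
Step 3: insert 35 -> lo=[2, 35] hi=[43] -> (len(lo)=2, len(hi)=1, max(lo)=35)
Step 4: insert 50 -> lo=[2, 35] hi=[43, 50] -> (len(lo)=2, len(hi)=2, max(lo)=35)
Step 5: insert 34 -> lo=[2, 34, 35] hi=[43, 50] -> (len(lo)=3, len(hi)=2, max(lo)=35)
Step 6: insert 15 -> lo=[2, 15, 34] hi=[35, 43, 50] -> (len(lo)=3, len(hi)=3, max(lo)=34)
Step 7: insert 19 -> lo=[2, 15, 19, 34] hi=[35, 43, 50] -> (len(lo)=4, len(hi)=3, max(lo)=34)
Step 8: insert 36 -> lo=[2, 15, 19, 34] hi=[35, 36, 43, 50] -> (len(lo)=4, len(hi)=4, max(lo)=34)
Step 9: insert 26 -> lo=[2, 15, 19, 26, 34] hi=[35, 36, 43, 50] -> (len(lo)=5, len(hi)=4, max(lo)=34)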